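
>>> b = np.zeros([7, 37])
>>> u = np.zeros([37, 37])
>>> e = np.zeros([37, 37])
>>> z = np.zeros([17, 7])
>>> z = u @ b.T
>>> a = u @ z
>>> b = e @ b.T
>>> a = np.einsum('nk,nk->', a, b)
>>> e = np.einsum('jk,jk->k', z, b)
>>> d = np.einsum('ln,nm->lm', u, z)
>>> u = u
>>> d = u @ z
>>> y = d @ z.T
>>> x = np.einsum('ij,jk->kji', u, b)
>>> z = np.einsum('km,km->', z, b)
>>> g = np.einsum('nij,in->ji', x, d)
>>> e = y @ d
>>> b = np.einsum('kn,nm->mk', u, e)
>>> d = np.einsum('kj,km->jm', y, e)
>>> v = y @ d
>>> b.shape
(7, 37)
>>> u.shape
(37, 37)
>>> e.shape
(37, 7)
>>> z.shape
()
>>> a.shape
()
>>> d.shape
(37, 7)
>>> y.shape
(37, 37)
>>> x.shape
(7, 37, 37)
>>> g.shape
(37, 37)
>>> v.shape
(37, 7)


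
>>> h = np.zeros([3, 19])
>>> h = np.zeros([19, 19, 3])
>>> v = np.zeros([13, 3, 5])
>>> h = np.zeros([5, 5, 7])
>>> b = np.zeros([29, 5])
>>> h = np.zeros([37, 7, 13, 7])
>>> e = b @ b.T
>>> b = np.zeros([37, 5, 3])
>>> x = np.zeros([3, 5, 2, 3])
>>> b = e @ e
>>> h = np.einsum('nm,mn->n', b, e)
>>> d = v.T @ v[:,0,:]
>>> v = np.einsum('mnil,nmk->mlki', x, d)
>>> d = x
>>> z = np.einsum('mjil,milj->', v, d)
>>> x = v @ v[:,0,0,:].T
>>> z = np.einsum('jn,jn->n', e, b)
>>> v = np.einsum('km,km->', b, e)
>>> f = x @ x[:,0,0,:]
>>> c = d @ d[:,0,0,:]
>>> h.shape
(29,)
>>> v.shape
()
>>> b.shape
(29, 29)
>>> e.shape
(29, 29)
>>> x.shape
(3, 3, 5, 3)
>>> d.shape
(3, 5, 2, 3)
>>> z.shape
(29,)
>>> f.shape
(3, 3, 5, 3)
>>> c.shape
(3, 5, 2, 3)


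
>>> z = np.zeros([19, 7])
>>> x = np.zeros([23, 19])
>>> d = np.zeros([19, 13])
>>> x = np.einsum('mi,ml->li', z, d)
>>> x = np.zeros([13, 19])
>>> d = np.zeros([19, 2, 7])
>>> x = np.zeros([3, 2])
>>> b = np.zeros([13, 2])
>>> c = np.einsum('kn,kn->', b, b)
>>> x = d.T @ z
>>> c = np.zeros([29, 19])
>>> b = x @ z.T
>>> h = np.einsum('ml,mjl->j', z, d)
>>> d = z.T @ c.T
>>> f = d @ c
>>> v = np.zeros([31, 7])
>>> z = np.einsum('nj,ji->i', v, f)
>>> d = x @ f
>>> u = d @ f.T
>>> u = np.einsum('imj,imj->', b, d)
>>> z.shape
(19,)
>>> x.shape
(7, 2, 7)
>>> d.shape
(7, 2, 19)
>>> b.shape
(7, 2, 19)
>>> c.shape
(29, 19)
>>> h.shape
(2,)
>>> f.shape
(7, 19)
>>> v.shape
(31, 7)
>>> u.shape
()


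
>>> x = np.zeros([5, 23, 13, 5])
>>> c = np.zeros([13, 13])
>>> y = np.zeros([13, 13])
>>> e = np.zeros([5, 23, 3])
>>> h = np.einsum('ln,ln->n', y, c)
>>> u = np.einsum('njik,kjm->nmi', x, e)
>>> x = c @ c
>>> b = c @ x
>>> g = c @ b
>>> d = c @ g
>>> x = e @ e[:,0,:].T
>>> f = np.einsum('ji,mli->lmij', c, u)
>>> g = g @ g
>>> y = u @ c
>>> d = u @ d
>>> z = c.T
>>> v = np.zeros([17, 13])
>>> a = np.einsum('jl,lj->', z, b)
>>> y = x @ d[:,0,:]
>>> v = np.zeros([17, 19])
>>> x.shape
(5, 23, 5)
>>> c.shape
(13, 13)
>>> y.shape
(5, 23, 13)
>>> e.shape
(5, 23, 3)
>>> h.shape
(13,)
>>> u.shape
(5, 3, 13)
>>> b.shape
(13, 13)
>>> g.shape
(13, 13)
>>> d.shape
(5, 3, 13)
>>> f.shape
(3, 5, 13, 13)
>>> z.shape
(13, 13)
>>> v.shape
(17, 19)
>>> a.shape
()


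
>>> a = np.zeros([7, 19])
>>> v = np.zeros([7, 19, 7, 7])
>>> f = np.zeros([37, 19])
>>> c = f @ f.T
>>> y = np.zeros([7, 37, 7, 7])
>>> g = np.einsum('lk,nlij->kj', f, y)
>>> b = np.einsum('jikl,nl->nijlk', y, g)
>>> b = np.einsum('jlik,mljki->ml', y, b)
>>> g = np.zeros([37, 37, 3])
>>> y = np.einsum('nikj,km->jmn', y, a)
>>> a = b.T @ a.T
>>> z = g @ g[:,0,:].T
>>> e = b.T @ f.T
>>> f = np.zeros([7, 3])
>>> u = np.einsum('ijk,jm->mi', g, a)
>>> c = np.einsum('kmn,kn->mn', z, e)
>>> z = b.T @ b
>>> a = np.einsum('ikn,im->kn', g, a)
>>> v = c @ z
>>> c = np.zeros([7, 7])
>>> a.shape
(37, 3)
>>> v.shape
(37, 37)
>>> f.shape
(7, 3)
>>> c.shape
(7, 7)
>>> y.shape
(7, 19, 7)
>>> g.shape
(37, 37, 3)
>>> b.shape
(19, 37)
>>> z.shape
(37, 37)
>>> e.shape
(37, 37)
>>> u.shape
(7, 37)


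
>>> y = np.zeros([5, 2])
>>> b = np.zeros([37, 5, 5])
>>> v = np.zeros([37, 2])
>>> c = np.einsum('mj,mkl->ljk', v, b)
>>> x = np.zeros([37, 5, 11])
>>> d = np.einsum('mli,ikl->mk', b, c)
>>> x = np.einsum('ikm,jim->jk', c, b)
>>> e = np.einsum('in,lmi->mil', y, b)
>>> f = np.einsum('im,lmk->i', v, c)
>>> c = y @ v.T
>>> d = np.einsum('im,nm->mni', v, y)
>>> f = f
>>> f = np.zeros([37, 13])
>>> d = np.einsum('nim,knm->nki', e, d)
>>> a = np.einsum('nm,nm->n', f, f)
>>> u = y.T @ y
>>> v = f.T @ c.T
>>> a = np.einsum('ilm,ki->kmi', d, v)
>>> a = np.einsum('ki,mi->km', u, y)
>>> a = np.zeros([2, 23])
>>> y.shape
(5, 2)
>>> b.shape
(37, 5, 5)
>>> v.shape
(13, 5)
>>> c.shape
(5, 37)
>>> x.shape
(37, 2)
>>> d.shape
(5, 2, 5)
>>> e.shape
(5, 5, 37)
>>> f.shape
(37, 13)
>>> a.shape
(2, 23)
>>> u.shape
(2, 2)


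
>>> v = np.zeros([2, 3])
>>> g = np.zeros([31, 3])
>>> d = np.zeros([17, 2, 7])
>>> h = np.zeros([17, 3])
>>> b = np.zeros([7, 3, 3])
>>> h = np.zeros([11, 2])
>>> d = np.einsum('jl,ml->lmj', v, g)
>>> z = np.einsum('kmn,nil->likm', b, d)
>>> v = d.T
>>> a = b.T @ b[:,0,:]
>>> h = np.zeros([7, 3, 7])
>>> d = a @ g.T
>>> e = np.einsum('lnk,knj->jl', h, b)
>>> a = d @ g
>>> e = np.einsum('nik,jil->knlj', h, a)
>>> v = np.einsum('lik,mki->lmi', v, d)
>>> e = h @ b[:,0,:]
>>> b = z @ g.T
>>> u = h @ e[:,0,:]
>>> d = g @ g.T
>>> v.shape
(2, 3, 31)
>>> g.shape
(31, 3)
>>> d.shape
(31, 31)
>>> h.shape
(7, 3, 7)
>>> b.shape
(2, 31, 7, 31)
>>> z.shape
(2, 31, 7, 3)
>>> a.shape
(3, 3, 3)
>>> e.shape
(7, 3, 3)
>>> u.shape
(7, 3, 3)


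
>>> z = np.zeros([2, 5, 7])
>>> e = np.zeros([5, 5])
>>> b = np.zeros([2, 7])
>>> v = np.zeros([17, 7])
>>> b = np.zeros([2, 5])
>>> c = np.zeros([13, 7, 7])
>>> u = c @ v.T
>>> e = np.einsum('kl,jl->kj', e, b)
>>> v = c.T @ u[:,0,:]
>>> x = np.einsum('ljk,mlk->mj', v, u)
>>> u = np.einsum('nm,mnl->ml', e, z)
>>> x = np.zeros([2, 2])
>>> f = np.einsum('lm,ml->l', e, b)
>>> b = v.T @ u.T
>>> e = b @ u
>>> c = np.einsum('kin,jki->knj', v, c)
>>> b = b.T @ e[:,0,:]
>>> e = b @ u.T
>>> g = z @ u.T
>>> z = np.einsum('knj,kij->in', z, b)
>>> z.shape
(7, 5)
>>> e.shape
(2, 7, 2)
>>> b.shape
(2, 7, 7)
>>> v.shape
(7, 7, 17)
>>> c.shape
(7, 17, 13)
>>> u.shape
(2, 7)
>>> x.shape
(2, 2)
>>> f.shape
(5,)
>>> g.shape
(2, 5, 2)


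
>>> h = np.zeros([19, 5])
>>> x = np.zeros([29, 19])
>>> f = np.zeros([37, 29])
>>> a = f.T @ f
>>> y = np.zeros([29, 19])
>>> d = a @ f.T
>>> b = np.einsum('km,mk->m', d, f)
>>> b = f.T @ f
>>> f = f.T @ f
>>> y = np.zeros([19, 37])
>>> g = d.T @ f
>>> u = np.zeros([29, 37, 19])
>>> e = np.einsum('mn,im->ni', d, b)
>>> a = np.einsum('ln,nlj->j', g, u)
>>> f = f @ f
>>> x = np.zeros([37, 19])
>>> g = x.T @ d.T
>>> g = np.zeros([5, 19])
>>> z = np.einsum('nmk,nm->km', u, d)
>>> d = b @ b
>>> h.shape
(19, 5)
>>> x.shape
(37, 19)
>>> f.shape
(29, 29)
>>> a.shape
(19,)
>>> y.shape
(19, 37)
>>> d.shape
(29, 29)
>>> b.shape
(29, 29)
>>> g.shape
(5, 19)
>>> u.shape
(29, 37, 19)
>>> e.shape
(37, 29)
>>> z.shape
(19, 37)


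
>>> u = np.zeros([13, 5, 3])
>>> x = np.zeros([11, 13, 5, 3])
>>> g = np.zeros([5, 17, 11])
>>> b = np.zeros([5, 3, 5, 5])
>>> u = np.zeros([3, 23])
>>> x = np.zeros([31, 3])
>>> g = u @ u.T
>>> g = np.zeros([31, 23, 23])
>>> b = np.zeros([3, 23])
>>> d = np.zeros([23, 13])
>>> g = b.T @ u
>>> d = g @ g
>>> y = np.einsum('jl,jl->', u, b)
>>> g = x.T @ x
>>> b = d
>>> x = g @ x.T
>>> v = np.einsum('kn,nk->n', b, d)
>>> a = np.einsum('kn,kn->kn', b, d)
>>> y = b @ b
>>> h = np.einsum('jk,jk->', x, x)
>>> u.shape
(3, 23)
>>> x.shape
(3, 31)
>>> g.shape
(3, 3)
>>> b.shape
(23, 23)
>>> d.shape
(23, 23)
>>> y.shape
(23, 23)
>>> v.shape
(23,)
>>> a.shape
(23, 23)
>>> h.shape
()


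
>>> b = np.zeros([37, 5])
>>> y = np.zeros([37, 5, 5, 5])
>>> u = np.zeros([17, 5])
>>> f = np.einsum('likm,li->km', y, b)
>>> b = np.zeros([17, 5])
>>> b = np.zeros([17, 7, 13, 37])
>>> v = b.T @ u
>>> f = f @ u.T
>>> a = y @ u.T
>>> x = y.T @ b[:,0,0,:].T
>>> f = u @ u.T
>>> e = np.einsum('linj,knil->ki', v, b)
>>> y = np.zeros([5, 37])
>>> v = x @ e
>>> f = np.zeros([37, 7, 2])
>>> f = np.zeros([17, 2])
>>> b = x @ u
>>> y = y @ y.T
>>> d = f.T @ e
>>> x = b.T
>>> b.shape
(5, 5, 5, 5)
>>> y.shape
(5, 5)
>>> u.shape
(17, 5)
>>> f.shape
(17, 2)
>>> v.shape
(5, 5, 5, 13)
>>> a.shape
(37, 5, 5, 17)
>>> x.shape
(5, 5, 5, 5)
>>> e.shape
(17, 13)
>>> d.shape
(2, 13)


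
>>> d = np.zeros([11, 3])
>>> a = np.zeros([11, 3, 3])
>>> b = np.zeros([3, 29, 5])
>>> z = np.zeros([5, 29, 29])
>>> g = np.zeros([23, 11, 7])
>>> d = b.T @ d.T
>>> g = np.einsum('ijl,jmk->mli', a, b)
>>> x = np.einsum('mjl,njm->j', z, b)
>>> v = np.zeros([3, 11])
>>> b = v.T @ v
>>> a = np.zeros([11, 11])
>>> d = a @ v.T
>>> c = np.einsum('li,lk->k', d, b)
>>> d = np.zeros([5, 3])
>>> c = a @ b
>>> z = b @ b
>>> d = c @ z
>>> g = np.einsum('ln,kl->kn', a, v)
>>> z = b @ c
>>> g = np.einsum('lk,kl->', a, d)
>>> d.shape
(11, 11)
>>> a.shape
(11, 11)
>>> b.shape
(11, 11)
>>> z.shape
(11, 11)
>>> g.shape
()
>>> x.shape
(29,)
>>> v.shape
(3, 11)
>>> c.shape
(11, 11)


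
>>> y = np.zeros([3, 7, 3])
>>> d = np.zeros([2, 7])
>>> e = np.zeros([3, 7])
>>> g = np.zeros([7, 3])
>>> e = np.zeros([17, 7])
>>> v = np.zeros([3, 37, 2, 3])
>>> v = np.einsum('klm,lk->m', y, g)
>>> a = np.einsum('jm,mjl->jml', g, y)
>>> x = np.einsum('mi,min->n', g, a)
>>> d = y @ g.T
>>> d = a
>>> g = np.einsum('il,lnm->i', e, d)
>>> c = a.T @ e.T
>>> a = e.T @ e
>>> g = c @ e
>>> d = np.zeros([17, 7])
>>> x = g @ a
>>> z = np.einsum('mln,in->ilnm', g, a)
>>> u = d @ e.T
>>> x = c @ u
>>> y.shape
(3, 7, 3)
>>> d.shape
(17, 7)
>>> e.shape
(17, 7)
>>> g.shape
(3, 3, 7)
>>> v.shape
(3,)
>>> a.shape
(7, 7)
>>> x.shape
(3, 3, 17)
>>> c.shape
(3, 3, 17)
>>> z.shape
(7, 3, 7, 3)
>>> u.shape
(17, 17)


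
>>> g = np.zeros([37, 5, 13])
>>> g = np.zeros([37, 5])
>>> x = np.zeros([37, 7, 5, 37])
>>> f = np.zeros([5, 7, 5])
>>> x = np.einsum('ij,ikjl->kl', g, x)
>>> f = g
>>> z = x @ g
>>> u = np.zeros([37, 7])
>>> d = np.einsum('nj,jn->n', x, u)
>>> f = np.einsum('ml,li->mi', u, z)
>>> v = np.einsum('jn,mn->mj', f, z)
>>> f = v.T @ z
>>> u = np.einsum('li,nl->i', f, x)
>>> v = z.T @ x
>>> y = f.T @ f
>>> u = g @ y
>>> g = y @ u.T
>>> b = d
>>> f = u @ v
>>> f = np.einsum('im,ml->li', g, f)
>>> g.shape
(5, 37)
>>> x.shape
(7, 37)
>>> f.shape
(37, 5)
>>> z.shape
(7, 5)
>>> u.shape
(37, 5)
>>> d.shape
(7,)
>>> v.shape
(5, 37)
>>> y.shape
(5, 5)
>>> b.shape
(7,)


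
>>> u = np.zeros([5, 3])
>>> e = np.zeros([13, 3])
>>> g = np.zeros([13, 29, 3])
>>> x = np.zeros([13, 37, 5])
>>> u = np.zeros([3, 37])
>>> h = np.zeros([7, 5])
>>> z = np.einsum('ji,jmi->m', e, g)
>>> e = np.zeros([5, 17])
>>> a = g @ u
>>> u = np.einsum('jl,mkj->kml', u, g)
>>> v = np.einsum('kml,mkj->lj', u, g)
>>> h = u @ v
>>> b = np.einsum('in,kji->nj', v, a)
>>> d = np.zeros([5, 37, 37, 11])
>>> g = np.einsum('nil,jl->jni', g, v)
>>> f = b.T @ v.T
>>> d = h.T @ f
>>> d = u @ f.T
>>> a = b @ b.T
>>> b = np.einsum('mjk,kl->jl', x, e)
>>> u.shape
(29, 13, 37)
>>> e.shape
(5, 17)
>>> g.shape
(37, 13, 29)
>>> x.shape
(13, 37, 5)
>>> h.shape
(29, 13, 3)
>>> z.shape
(29,)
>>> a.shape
(3, 3)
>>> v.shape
(37, 3)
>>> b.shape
(37, 17)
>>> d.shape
(29, 13, 29)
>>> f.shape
(29, 37)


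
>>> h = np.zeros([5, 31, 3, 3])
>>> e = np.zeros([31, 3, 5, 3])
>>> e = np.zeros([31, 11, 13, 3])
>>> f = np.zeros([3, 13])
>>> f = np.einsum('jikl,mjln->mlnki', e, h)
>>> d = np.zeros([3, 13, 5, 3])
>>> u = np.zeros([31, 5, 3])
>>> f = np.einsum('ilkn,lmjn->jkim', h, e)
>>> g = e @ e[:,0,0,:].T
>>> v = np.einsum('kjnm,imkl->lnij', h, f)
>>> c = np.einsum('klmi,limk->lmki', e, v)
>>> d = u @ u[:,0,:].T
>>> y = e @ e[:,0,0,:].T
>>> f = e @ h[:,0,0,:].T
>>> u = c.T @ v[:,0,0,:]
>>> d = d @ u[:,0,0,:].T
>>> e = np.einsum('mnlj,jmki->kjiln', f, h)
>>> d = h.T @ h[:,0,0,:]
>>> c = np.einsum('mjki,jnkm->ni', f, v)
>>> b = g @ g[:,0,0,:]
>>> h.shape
(5, 31, 3, 3)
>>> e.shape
(3, 5, 3, 13, 11)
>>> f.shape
(31, 11, 13, 5)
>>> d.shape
(3, 3, 31, 3)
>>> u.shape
(3, 31, 13, 31)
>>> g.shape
(31, 11, 13, 31)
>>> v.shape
(11, 3, 13, 31)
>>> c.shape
(3, 5)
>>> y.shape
(31, 11, 13, 31)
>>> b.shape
(31, 11, 13, 31)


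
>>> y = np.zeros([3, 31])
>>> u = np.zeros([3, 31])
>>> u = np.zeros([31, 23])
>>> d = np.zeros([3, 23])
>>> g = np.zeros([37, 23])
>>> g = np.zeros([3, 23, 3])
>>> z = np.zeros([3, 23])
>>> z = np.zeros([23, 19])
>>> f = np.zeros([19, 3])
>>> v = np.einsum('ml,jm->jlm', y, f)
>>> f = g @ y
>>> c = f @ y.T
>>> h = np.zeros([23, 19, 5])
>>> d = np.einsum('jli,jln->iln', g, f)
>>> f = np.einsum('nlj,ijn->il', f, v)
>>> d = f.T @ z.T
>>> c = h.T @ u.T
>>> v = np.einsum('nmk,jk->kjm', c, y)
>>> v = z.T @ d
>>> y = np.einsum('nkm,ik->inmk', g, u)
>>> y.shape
(31, 3, 3, 23)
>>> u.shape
(31, 23)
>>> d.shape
(23, 23)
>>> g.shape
(3, 23, 3)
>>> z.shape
(23, 19)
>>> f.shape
(19, 23)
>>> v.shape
(19, 23)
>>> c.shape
(5, 19, 31)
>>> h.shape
(23, 19, 5)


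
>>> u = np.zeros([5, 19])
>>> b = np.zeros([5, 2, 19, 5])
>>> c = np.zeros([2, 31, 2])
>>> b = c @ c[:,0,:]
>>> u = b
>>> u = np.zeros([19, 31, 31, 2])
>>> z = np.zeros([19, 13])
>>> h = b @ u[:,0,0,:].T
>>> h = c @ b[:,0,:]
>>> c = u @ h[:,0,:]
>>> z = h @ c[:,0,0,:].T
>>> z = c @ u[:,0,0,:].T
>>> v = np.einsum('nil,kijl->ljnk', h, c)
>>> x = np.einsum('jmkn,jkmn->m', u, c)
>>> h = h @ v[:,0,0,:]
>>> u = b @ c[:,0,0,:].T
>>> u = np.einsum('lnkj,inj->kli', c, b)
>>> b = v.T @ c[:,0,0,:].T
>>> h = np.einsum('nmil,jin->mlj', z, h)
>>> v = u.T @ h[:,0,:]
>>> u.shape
(31, 19, 2)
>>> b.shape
(19, 2, 31, 19)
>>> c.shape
(19, 31, 31, 2)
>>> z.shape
(19, 31, 31, 19)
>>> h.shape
(31, 19, 2)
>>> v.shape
(2, 19, 2)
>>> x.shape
(31,)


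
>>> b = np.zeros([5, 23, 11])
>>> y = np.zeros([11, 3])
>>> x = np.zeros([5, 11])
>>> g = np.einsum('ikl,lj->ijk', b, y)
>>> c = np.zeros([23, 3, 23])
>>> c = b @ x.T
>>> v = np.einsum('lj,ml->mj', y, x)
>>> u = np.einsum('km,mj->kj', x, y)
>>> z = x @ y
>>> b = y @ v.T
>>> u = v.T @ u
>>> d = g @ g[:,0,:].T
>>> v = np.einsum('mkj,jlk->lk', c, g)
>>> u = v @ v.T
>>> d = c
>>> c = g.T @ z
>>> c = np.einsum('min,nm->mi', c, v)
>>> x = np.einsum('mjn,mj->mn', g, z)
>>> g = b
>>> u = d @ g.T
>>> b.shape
(11, 5)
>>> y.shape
(11, 3)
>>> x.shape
(5, 23)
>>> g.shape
(11, 5)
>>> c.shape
(23, 3)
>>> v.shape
(3, 23)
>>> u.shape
(5, 23, 11)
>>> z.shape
(5, 3)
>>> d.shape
(5, 23, 5)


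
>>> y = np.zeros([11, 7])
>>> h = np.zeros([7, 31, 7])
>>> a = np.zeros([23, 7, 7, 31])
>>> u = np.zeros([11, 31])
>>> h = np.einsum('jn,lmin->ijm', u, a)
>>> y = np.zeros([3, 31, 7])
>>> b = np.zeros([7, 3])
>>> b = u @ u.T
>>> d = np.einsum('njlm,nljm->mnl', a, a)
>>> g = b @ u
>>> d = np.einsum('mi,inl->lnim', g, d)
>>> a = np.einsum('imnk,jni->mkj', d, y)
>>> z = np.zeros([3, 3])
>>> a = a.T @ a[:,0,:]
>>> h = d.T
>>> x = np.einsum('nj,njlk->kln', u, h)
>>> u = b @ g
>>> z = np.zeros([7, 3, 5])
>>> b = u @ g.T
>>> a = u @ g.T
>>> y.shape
(3, 31, 7)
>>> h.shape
(11, 31, 23, 7)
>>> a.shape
(11, 11)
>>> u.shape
(11, 31)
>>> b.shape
(11, 11)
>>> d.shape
(7, 23, 31, 11)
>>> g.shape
(11, 31)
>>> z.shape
(7, 3, 5)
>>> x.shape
(7, 23, 11)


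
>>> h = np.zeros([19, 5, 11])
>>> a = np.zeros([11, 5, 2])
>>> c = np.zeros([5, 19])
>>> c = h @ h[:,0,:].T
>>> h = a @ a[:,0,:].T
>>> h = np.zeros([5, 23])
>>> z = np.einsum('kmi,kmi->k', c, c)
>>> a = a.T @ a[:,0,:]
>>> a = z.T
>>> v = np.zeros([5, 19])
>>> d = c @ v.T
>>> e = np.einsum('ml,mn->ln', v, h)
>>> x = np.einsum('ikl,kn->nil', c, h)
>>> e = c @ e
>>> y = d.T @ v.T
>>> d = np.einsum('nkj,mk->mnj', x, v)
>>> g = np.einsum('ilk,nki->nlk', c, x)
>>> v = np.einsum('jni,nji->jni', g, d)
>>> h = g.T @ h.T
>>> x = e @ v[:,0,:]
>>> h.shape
(19, 5, 5)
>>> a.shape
(19,)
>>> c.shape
(19, 5, 19)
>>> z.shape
(19,)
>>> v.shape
(23, 5, 19)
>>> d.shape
(5, 23, 19)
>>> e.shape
(19, 5, 23)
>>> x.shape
(19, 5, 19)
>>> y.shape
(5, 5, 5)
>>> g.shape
(23, 5, 19)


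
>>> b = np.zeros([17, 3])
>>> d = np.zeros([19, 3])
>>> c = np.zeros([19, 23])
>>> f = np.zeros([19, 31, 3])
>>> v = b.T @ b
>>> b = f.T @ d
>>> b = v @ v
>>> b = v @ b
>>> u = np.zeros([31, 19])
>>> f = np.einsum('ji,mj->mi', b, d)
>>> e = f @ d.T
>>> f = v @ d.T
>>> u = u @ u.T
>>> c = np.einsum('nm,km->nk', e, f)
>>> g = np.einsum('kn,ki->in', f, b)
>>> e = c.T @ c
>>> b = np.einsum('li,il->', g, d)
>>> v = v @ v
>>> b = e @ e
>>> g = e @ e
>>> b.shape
(3, 3)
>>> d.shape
(19, 3)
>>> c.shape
(19, 3)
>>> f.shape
(3, 19)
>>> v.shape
(3, 3)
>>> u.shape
(31, 31)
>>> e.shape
(3, 3)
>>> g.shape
(3, 3)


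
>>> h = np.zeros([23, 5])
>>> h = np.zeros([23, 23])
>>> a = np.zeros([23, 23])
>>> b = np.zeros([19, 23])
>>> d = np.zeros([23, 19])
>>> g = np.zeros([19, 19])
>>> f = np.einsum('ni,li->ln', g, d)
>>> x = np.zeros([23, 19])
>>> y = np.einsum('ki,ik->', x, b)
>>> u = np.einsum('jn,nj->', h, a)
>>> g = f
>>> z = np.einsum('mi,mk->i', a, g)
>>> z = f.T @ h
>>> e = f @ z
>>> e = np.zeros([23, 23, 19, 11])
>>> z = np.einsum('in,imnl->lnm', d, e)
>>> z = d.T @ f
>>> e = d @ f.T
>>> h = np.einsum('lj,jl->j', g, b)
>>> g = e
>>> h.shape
(19,)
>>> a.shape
(23, 23)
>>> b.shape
(19, 23)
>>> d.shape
(23, 19)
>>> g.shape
(23, 23)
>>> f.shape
(23, 19)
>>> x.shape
(23, 19)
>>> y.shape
()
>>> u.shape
()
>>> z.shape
(19, 19)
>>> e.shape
(23, 23)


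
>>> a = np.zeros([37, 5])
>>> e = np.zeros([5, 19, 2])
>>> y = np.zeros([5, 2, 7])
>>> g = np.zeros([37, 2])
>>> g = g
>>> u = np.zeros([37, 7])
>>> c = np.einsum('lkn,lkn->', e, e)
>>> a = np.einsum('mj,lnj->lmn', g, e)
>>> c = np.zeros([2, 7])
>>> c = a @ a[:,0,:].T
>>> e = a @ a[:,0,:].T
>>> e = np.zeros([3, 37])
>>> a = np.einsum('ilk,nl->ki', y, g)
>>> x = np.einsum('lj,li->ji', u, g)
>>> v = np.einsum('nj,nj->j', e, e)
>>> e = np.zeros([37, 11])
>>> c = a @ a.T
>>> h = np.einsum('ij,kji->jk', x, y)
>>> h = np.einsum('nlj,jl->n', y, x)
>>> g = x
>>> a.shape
(7, 5)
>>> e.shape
(37, 11)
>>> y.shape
(5, 2, 7)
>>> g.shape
(7, 2)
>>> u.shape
(37, 7)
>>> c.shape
(7, 7)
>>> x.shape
(7, 2)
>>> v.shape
(37,)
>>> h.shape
(5,)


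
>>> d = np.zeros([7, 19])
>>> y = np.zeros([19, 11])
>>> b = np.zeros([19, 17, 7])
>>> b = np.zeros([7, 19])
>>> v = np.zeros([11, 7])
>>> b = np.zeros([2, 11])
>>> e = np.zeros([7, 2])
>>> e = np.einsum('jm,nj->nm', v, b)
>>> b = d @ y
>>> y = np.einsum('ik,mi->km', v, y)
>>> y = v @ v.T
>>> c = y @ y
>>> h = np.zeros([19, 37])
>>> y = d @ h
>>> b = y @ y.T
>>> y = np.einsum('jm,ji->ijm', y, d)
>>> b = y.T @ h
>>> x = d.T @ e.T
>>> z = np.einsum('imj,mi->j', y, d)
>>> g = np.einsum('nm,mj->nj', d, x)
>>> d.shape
(7, 19)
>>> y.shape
(19, 7, 37)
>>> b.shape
(37, 7, 37)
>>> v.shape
(11, 7)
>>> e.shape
(2, 7)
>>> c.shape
(11, 11)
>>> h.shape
(19, 37)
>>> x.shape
(19, 2)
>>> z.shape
(37,)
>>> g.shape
(7, 2)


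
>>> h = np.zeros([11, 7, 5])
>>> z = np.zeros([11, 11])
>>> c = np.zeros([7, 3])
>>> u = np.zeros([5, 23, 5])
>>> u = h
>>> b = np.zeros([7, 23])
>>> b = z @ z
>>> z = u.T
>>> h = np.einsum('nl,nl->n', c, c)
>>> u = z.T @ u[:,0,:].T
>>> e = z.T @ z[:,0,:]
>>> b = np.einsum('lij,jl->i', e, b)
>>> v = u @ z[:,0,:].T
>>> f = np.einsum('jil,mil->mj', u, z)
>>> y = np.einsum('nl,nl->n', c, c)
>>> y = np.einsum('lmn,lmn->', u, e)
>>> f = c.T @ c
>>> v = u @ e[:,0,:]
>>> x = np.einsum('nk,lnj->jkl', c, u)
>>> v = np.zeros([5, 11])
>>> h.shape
(7,)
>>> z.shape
(5, 7, 11)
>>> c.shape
(7, 3)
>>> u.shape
(11, 7, 11)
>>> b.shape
(7,)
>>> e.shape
(11, 7, 11)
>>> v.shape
(5, 11)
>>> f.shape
(3, 3)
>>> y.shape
()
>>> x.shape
(11, 3, 11)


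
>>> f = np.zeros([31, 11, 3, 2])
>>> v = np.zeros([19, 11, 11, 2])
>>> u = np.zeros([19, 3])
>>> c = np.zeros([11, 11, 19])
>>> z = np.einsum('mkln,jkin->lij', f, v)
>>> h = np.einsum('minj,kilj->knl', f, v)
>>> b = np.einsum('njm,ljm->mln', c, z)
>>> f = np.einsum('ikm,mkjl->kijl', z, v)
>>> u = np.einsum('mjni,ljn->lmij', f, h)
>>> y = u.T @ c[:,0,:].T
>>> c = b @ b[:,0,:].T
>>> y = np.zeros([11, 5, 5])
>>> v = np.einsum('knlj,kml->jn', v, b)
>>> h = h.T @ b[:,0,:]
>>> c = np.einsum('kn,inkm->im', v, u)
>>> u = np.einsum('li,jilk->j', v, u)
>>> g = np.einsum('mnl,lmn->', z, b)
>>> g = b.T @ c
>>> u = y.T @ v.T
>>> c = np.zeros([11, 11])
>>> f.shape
(11, 3, 11, 2)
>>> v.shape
(2, 11)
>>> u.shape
(5, 5, 2)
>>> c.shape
(11, 11)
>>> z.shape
(3, 11, 19)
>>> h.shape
(11, 3, 11)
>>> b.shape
(19, 3, 11)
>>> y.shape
(11, 5, 5)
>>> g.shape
(11, 3, 3)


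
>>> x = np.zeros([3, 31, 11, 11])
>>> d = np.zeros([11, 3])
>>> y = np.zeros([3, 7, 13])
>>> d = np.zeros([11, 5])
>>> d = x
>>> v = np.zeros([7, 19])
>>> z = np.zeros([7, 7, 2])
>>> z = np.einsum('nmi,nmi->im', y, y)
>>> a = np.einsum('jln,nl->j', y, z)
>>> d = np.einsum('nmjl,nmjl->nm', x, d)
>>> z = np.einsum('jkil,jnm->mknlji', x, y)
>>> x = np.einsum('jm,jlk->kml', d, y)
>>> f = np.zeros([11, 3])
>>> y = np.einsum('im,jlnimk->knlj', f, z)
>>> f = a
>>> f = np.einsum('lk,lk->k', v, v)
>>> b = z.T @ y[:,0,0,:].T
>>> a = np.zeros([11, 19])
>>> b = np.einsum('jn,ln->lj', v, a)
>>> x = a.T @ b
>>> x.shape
(19, 7)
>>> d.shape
(3, 31)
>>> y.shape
(11, 7, 31, 13)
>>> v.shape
(7, 19)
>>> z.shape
(13, 31, 7, 11, 3, 11)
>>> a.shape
(11, 19)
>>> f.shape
(19,)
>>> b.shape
(11, 7)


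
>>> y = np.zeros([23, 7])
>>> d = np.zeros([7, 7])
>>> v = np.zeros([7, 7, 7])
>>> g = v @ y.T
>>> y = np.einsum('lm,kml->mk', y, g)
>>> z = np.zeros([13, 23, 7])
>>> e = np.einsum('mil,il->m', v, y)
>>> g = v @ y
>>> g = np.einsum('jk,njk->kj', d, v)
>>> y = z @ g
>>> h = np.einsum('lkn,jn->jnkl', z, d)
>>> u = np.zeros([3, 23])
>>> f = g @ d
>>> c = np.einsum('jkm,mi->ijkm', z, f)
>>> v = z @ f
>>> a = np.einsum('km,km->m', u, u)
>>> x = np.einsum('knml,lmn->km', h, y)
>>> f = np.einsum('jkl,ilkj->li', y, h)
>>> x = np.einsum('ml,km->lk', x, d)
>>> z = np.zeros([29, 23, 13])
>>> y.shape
(13, 23, 7)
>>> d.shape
(7, 7)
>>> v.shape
(13, 23, 7)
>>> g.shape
(7, 7)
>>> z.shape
(29, 23, 13)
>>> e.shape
(7,)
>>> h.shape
(7, 7, 23, 13)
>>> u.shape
(3, 23)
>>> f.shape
(7, 7)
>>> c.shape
(7, 13, 23, 7)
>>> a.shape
(23,)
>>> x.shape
(23, 7)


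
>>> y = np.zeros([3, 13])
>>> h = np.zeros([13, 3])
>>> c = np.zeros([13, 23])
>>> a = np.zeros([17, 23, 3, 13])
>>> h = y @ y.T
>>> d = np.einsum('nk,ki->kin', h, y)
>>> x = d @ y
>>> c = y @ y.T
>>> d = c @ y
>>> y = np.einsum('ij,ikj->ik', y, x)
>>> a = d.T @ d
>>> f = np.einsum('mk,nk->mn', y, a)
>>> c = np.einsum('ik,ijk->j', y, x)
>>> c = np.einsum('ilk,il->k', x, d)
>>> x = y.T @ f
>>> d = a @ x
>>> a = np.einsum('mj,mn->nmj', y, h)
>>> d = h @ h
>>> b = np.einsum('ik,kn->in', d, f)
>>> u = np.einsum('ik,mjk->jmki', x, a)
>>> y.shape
(3, 13)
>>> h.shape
(3, 3)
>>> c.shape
(13,)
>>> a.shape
(3, 3, 13)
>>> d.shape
(3, 3)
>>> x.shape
(13, 13)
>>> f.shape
(3, 13)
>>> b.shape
(3, 13)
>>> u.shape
(3, 3, 13, 13)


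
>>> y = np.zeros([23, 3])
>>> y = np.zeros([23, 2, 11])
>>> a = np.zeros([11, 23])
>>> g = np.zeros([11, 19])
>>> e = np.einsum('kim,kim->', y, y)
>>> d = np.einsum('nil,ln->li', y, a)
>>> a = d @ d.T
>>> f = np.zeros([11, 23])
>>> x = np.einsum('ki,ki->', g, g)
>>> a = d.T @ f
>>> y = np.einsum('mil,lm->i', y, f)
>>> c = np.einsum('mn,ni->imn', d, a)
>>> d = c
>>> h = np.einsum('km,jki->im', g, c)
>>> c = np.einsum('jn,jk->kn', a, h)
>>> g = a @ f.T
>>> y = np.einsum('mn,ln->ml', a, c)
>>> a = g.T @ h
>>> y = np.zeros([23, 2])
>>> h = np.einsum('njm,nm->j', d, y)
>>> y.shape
(23, 2)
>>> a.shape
(11, 19)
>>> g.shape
(2, 11)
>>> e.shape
()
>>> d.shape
(23, 11, 2)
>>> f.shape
(11, 23)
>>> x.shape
()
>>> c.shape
(19, 23)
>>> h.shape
(11,)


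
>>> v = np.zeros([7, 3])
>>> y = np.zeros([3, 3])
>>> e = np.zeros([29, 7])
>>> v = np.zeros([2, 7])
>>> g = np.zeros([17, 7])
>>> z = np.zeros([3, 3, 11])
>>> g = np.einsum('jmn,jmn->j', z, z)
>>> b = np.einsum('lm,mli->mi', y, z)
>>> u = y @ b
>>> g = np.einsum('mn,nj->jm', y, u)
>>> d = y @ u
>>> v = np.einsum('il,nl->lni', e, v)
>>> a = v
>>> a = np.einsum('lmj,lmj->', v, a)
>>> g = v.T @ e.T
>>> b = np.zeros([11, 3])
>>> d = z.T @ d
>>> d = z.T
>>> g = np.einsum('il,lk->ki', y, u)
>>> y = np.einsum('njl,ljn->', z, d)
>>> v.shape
(7, 2, 29)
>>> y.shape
()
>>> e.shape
(29, 7)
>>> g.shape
(11, 3)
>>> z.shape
(3, 3, 11)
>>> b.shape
(11, 3)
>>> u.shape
(3, 11)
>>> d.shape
(11, 3, 3)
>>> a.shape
()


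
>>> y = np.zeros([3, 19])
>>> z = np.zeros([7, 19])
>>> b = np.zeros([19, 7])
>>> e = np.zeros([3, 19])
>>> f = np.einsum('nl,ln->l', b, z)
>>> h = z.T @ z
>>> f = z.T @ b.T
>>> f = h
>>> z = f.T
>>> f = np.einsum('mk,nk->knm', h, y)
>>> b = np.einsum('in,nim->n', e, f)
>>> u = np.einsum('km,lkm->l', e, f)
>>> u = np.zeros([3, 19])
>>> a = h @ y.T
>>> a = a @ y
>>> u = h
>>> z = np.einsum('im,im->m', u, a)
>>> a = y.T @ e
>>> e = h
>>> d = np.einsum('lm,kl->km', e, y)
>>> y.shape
(3, 19)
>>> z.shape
(19,)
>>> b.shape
(19,)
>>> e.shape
(19, 19)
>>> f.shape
(19, 3, 19)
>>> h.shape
(19, 19)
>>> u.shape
(19, 19)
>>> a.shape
(19, 19)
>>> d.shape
(3, 19)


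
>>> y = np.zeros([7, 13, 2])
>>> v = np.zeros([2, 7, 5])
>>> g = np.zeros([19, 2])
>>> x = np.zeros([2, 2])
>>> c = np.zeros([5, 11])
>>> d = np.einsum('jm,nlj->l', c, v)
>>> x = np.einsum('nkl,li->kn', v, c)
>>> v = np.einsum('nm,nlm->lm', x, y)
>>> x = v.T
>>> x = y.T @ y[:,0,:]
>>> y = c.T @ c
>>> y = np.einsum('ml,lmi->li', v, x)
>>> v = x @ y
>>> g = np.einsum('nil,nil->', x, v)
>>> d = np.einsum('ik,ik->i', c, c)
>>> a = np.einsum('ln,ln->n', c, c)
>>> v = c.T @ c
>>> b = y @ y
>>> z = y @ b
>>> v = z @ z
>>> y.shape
(2, 2)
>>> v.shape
(2, 2)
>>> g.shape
()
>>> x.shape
(2, 13, 2)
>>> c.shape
(5, 11)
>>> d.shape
(5,)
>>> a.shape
(11,)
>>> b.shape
(2, 2)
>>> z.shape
(2, 2)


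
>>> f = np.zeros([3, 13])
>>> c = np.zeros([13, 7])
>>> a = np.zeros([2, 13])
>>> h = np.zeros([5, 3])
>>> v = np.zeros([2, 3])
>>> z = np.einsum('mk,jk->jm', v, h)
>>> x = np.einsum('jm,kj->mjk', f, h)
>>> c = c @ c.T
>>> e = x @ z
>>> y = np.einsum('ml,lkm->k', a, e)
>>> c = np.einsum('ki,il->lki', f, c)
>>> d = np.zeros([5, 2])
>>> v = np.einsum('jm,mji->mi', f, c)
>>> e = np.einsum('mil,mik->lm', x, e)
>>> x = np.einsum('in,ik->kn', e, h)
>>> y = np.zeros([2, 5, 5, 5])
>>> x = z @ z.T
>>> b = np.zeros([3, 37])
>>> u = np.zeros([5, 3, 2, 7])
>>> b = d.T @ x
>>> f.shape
(3, 13)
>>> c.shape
(13, 3, 13)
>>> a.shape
(2, 13)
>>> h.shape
(5, 3)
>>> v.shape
(13, 13)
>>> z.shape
(5, 2)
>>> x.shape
(5, 5)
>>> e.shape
(5, 13)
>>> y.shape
(2, 5, 5, 5)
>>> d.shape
(5, 2)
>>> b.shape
(2, 5)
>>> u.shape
(5, 3, 2, 7)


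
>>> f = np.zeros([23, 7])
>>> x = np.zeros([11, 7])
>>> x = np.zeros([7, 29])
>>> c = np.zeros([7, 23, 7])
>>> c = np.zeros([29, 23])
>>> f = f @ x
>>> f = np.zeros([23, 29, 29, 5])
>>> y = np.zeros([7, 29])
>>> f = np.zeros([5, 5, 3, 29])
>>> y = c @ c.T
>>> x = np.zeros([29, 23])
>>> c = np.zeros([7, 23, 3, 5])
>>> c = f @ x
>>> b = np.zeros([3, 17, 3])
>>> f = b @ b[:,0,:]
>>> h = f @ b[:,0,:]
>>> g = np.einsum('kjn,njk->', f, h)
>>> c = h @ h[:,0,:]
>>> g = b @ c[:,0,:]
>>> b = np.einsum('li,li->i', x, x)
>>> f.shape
(3, 17, 3)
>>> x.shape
(29, 23)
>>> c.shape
(3, 17, 3)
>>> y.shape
(29, 29)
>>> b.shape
(23,)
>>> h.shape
(3, 17, 3)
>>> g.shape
(3, 17, 3)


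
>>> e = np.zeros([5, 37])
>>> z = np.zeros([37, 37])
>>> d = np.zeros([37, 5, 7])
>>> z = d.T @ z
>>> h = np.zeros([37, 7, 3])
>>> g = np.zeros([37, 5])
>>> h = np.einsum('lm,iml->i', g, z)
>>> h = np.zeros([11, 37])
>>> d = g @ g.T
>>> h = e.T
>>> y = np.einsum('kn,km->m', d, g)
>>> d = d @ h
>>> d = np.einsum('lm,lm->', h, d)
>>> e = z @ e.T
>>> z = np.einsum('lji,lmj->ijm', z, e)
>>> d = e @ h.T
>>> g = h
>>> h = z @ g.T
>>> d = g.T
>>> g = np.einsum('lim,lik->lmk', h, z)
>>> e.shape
(7, 5, 5)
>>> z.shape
(37, 5, 5)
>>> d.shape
(5, 37)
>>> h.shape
(37, 5, 37)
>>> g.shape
(37, 37, 5)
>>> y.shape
(5,)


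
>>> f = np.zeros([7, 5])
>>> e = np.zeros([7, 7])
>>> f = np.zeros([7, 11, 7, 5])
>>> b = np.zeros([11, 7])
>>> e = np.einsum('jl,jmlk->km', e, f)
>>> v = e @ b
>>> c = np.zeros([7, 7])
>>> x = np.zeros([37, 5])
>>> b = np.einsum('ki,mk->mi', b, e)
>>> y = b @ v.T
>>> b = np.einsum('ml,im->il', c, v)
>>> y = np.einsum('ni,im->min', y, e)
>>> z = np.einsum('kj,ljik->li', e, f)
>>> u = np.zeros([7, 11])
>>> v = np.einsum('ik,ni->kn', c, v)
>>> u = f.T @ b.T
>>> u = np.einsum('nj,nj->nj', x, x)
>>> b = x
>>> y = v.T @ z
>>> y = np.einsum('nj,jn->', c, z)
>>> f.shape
(7, 11, 7, 5)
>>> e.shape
(5, 11)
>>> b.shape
(37, 5)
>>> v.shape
(7, 5)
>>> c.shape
(7, 7)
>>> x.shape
(37, 5)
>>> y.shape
()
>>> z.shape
(7, 7)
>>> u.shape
(37, 5)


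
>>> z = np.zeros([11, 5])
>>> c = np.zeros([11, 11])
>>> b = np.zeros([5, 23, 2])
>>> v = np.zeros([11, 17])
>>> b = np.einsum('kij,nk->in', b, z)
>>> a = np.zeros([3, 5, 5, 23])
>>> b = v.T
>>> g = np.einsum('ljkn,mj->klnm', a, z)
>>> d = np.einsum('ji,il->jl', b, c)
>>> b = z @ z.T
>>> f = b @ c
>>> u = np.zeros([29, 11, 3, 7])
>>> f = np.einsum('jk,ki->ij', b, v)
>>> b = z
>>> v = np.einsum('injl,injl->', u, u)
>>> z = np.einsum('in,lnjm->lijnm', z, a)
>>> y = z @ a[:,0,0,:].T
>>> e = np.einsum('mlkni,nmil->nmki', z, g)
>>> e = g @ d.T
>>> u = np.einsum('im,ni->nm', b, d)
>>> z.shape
(3, 11, 5, 5, 23)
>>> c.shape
(11, 11)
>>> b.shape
(11, 5)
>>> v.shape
()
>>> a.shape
(3, 5, 5, 23)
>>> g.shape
(5, 3, 23, 11)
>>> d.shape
(17, 11)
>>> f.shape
(17, 11)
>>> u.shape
(17, 5)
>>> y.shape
(3, 11, 5, 5, 3)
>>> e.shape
(5, 3, 23, 17)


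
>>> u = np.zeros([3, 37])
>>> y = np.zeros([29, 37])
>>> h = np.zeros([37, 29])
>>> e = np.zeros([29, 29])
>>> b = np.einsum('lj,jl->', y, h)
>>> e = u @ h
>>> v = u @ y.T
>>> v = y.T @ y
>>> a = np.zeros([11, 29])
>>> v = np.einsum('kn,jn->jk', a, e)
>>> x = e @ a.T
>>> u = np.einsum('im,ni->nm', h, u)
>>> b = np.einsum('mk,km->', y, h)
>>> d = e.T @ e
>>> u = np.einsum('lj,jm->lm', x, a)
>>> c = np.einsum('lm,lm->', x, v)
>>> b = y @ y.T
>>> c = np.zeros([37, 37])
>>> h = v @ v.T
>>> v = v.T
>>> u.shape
(3, 29)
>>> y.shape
(29, 37)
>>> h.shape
(3, 3)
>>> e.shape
(3, 29)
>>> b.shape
(29, 29)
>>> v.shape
(11, 3)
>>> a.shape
(11, 29)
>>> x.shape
(3, 11)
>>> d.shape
(29, 29)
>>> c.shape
(37, 37)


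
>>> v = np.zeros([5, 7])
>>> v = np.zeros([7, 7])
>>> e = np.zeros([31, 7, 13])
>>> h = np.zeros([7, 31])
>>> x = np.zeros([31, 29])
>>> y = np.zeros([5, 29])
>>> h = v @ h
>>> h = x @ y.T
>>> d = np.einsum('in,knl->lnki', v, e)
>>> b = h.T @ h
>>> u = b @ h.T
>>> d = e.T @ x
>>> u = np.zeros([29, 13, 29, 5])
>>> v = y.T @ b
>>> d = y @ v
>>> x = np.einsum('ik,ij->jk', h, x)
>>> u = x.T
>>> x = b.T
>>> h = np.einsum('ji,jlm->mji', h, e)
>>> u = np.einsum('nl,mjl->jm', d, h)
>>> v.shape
(29, 5)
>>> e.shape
(31, 7, 13)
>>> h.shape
(13, 31, 5)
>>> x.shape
(5, 5)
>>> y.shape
(5, 29)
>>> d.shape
(5, 5)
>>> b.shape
(5, 5)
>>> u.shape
(31, 13)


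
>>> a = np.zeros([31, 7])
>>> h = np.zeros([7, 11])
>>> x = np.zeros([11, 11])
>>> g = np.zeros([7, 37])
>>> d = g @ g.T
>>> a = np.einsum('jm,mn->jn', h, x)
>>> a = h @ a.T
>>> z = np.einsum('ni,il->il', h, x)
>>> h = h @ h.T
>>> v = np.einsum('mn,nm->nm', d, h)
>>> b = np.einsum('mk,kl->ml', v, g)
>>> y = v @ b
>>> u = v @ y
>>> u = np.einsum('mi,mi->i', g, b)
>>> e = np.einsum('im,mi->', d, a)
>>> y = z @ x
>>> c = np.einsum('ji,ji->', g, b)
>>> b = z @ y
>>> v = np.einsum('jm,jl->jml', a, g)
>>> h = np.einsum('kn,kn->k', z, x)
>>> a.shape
(7, 7)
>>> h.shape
(11,)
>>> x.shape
(11, 11)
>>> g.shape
(7, 37)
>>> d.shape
(7, 7)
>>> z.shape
(11, 11)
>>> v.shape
(7, 7, 37)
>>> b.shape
(11, 11)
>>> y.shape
(11, 11)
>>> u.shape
(37,)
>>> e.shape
()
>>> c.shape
()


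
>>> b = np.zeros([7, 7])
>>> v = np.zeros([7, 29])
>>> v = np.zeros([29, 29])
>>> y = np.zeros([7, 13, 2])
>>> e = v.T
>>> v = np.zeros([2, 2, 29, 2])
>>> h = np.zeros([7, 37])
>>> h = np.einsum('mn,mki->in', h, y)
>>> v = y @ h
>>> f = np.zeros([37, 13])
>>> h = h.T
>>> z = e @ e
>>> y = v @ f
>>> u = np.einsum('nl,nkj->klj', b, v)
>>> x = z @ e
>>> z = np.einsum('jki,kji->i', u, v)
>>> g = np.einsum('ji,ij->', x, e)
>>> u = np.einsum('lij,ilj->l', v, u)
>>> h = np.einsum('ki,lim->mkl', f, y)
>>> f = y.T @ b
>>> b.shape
(7, 7)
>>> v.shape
(7, 13, 37)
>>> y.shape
(7, 13, 13)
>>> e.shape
(29, 29)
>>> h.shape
(13, 37, 7)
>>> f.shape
(13, 13, 7)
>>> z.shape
(37,)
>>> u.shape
(7,)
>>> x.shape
(29, 29)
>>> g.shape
()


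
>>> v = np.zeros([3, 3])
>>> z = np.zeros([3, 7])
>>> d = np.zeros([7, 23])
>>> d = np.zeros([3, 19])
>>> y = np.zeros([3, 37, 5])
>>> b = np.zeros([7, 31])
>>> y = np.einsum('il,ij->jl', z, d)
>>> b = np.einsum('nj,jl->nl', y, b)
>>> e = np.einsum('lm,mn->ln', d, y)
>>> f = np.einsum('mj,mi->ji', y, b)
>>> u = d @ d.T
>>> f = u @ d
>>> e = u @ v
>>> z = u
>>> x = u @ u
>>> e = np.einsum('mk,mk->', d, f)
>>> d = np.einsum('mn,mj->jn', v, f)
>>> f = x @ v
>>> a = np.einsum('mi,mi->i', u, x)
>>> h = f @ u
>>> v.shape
(3, 3)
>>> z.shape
(3, 3)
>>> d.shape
(19, 3)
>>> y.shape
(19, 7)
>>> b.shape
(19, 31)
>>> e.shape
()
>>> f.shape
(3, 3)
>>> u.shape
(3, 3)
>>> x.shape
(3, 3)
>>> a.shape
(3,)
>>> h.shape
(3, 3)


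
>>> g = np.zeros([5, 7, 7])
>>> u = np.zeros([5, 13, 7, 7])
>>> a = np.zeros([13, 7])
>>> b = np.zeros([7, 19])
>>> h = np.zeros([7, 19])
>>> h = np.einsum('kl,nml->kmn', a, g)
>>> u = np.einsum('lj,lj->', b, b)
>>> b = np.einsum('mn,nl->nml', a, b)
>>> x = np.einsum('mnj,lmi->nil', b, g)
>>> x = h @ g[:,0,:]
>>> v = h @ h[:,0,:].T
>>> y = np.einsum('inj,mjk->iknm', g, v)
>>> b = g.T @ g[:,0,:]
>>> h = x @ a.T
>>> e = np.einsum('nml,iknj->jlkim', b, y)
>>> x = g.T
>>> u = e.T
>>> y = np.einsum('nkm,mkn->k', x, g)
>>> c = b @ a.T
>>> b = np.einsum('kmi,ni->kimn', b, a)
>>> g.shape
(5, 7, 7)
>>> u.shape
(7, 5, 13, 7, 13)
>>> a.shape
(13, 7)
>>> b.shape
(7, 7, 7, 13)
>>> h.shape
(13, 7, 13)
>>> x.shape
(7, 7, 5)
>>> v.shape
(13, 7, 13)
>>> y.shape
(7,)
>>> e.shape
(13, 7, 13, 5, 7)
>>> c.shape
(7, 7, 13)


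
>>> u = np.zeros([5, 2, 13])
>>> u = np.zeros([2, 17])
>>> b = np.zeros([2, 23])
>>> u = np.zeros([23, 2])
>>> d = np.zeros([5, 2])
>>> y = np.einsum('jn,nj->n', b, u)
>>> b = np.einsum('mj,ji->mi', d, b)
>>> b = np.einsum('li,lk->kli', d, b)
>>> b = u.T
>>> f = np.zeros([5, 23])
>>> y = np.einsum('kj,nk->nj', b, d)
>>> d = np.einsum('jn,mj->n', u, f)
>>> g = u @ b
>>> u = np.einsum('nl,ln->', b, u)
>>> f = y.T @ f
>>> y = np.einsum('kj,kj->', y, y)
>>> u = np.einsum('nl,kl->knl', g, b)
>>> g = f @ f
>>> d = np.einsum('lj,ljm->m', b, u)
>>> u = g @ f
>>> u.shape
(23, 23)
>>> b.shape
(2, 23)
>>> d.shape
(23,)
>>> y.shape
()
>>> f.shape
(23, 23)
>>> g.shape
(23, 23)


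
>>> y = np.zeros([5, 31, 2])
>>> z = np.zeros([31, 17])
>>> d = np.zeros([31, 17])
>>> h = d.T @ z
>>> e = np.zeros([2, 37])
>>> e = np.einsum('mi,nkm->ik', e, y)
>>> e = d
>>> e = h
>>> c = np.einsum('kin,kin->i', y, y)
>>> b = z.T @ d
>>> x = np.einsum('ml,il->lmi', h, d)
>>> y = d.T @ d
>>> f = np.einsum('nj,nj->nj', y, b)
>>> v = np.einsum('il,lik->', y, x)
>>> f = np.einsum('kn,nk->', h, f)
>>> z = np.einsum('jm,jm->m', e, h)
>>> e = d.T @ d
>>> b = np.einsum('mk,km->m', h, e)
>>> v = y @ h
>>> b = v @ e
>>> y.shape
(17, 17)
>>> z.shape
(17,)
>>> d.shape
(31, 17)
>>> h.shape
(17, 17)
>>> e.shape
(17, 17)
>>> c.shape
(31,)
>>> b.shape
(17, 17)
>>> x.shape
(17, 17, 31)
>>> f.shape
()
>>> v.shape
(17, 17)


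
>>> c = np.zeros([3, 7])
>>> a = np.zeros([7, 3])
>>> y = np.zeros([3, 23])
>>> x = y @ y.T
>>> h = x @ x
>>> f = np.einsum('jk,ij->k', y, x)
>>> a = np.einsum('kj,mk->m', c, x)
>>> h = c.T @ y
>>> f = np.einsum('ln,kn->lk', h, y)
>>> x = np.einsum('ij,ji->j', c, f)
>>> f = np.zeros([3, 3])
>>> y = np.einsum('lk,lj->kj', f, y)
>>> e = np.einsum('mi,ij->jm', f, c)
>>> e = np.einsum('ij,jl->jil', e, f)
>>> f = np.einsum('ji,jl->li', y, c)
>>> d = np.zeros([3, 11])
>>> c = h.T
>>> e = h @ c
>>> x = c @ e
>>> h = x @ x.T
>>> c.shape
(23, 7)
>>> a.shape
(3,)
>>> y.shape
(3, 23)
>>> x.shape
(23, 7)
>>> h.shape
(23, 23)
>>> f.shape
(7, 23)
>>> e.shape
(7, 7)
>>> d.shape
(3, 11)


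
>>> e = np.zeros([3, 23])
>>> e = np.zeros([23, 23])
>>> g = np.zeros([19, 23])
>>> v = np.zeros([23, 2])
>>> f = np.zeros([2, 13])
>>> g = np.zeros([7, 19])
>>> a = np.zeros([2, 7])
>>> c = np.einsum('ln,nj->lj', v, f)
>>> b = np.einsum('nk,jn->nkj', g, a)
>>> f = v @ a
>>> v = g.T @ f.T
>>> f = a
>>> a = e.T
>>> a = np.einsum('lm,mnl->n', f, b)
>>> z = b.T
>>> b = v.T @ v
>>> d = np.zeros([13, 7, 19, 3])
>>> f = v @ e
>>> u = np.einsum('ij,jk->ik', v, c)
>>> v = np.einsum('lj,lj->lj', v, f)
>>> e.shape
(23, 23)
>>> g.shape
(7, 19)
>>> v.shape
(19, 23)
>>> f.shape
(19, 23)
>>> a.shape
(19,)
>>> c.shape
(23, 13)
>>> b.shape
(23, 23)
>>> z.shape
(2, 19, 7)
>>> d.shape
(13, 7, 19, 3)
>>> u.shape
(19, 13)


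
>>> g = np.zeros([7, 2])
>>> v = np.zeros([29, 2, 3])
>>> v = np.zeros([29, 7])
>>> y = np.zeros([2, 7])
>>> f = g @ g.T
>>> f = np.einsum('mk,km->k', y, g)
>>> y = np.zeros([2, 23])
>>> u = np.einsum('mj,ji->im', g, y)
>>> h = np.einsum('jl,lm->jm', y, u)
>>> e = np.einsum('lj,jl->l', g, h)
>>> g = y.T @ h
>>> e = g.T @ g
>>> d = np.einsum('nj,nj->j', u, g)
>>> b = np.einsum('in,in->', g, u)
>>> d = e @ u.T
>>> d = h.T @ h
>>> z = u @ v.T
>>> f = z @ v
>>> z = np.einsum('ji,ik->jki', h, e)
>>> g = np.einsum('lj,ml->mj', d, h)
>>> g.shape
(2, 7)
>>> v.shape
(29, 7)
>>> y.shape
(2, 23)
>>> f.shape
(23, 7)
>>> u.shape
(23, 7)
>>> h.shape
(2, 7)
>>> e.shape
(7, 7)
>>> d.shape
(7, 7)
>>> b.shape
()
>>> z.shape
(2, 7, 7)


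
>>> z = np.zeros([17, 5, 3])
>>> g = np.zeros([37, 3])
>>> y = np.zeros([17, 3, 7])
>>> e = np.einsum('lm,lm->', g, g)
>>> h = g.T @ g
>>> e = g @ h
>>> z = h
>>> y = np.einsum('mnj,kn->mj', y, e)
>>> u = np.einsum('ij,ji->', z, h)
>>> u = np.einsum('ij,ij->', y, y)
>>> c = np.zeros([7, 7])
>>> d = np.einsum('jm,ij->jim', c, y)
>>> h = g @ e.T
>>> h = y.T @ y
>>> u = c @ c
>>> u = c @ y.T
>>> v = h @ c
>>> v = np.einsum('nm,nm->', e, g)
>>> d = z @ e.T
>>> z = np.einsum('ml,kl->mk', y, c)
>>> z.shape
(17, 7)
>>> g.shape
(37, 3)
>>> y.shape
(17, 7)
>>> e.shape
(37, 3)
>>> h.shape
(7, 7)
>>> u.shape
(7, 17)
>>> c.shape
(7, 7)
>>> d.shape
(3, 37)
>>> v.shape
()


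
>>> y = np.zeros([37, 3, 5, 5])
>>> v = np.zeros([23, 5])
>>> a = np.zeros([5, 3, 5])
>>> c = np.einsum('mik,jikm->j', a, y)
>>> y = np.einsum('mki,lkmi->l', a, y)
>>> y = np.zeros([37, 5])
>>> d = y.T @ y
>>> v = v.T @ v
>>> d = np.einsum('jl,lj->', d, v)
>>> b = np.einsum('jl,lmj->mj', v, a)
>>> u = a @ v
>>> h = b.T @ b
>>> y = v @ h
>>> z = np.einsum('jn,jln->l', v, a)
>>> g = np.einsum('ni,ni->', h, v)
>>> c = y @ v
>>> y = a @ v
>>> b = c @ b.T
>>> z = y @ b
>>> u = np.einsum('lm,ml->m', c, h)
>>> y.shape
(5, 3, 5)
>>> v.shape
(5, 5)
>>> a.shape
(5, 3, 5)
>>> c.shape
(5, 5)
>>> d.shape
()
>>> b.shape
(5, 3)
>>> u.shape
(5,)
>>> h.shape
(5, 5)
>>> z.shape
(5, 3, 3)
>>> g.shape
()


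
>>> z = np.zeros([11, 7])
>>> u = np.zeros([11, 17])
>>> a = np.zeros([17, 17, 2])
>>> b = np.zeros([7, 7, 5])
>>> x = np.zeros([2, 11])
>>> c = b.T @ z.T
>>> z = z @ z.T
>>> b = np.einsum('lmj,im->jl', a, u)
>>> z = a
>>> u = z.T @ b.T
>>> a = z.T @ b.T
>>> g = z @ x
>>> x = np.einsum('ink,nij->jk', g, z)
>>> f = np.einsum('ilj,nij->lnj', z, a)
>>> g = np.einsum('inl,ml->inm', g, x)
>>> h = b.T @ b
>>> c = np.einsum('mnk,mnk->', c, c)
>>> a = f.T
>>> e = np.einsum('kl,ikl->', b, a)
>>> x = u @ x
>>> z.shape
(17, 17, 2)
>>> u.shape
(2, 17, 2)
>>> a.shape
(2, 2, 17)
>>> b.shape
(2, 17)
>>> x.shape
(2, 17, 11)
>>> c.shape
()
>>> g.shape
(17, 17, 2)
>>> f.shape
(17, 2, 2)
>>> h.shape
(17, 17)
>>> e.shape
()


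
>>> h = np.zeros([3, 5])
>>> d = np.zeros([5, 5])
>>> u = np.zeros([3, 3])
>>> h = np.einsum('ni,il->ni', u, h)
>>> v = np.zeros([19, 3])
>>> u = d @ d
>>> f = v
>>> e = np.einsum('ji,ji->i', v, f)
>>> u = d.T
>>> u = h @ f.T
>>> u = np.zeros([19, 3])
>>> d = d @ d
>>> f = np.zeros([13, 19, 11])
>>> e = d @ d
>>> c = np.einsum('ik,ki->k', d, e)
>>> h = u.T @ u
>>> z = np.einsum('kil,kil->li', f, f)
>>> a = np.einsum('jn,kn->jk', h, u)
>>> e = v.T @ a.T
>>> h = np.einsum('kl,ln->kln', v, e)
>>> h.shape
(19, 3, 3)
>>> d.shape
(5, 5)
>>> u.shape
(19, 3)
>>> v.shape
(19, 3)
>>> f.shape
(13, 19, 11)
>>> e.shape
(3, 3)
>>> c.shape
(5,)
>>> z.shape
(11, 19)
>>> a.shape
(3, 19)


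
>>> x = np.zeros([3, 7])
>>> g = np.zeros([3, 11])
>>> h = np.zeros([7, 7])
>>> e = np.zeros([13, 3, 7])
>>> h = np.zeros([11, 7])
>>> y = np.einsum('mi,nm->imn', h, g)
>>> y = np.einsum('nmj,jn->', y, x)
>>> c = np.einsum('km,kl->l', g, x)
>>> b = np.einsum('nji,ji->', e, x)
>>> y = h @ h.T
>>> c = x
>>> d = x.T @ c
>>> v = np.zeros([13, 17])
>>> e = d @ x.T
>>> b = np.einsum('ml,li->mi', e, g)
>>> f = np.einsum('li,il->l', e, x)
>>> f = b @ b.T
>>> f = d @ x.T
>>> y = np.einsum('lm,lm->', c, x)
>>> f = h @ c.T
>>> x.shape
(3, 7)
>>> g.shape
(3, 11)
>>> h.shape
(11, 7)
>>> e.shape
(7, 3)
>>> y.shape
()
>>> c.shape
(3, 7)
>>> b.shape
(7, 11)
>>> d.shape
(7, 7)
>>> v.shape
(13, 17)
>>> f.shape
(11, 3)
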